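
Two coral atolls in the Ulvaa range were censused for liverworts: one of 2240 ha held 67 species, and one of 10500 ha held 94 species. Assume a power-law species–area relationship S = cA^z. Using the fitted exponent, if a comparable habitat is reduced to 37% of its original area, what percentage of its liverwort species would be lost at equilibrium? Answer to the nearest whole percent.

z = ln(94/67) / ln(10500/2240) = 0.3386 / 1.5449 = 0.2192
S_new/S_old = (A_new/A_old)^z = 0.37^0.2192 = exp(0.2192 × -0.9943) = 0.8042
Fraction lost = 1 − 0.8042 = 0.1958

20%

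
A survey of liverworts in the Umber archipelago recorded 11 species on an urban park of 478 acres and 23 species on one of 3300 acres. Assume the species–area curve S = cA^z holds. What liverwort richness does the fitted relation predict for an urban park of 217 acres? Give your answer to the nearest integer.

z = ln(23/11) / ln(3300/478) = 0.7376 / 1.9321 = 0.3818
c = 11 / 478^0.3818 = 11 / 10.54 = 1.043
S₃ = 1.043 × 217^0.3818 = 1.043 × 7.798 ≈ 8.137

8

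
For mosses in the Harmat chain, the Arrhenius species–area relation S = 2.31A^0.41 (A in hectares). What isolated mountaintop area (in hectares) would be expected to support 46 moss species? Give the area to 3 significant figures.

1470 hectares

46 = 2.31 × A^0.41  ⇒  A^0.41 = 46/2.31 = 19.91
ln A = ln(19.91) / 0.41 = 2.9914 / 0.41 = 7.2961
A = e^7.2961 ≈ 1475 hectares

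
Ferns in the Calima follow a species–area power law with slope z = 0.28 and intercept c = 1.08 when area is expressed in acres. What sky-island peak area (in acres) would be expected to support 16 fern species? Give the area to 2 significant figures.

15000 acres

16 = 1.08 × A^0.28  ⇒  A^0.28 = 16/1.08 = 14.81
ln A = ln(14.81) / 0.28 = 2.6956 / 0.28 = 9.6272
A = e^9.6272 ≈ 15173 acres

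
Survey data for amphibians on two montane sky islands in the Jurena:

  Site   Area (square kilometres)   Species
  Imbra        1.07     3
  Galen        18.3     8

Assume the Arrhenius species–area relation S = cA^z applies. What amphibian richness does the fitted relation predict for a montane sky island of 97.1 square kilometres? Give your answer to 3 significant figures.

z = ln(8/3) / ln(18.3/1.07) = 0.9808 / 2.8392 = 0.3455
c = 3 / 1.07^0.3455 = 3 / 1.024 = 2.931
S₃ = 2.931 × 97.1^0.3455 = 2.931 × 4.858 ≈ 14.24

14.2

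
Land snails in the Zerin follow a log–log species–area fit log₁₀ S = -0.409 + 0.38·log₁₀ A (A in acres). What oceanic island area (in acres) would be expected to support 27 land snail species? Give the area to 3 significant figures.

69700 acres

27 = 0.3899 × A^0.38  ⇒  A^0.38 = 27/0.3899 = 69.24
ln A = ln(69.24) / 0.38 = 4.2376 / 0.38 = 11.1516
A = e^11.1516 ≈ 69673 acres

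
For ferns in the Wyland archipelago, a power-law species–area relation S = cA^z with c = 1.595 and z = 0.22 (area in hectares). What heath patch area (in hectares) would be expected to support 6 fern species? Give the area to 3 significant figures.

6 = 1.595 × A^0.22  ⇒  A^0.22 = 6/1.595 = 3.762
ln A = ln(3.762) / 0.22 = 1.3249 / 0.22 = 6.0222
A = e^6.0222 ≈ 412.5 hectares

412 hectares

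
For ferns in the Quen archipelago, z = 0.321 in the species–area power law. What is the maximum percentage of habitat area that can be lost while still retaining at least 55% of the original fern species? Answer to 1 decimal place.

84.5%

Need (A_new/A_old)^0.321 = 0.55, so A_new/A_old = 0.55^(1/0.321) = 0.55^3.115
ln(A_new/A_old) = ln 0.55 / 0.321 = -0.5978 / 0.321 = -1.8624
A_new/A_old = e^-1.8624 ≈ 0.1553
Fraction that can be lost = 1 − 0.1553 = 0.8447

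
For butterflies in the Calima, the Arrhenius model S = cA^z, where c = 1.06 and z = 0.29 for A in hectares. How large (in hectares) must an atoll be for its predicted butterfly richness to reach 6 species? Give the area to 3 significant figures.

394 hectares

6 = 1.06 × A^0.29  ⇒  A^0.29 = 6/1.06 = 5.66
ln A = ln(5.66) / 0.29 = 1.7335 / 0.29 = 5.9776
A = e^5.9776 ≈ 394.5 hectares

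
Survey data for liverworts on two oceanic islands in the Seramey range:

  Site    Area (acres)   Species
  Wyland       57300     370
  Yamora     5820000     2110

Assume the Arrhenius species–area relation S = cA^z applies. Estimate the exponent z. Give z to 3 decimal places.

0.377

Taking logs: ln S = ln c + z ln A, so z = (ln S₂ − ln S₁)/(ln A₂ − ln A₁).
z = ln(2110/370) / ln(5820000/57300) = ln(5.703) / ln(101.6) = 1.7409 / 4.6208 = 0.3768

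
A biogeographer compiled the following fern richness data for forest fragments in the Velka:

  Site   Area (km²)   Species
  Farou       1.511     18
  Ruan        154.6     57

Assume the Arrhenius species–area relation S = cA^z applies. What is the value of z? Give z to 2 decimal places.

Taking logs: ln S = ln c + z ln A, so z = (ln S₂ − ln S₁)/(ln A₂ − ln A₁).
z = ln(57/18) / ln(154.6/1.511) = ln(3.167) / ln(102.3) = 1.1527 / 4.6281 = 0.2491

0.25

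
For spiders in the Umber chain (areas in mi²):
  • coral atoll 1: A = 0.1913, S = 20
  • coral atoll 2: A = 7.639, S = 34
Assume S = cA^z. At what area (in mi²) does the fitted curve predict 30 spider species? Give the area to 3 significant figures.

z = ln(34/20) / ln(7.639/0.1913) = 0.5306 / 3.6872 = 0.1439
c = 20 / 0.1913^0.1439 = 20 / 0.7882 = 25.37
A = (30/25.37)^(1/0.1439) ⇒ ln A = ln(1.182)/0.1439 = 1.1635
A = e^1.1635 ≈ 3.201 mi²

3.20 mi²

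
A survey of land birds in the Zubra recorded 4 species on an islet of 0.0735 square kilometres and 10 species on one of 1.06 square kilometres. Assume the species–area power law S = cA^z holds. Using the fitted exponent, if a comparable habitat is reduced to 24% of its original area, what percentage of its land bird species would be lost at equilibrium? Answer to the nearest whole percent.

39%

z = ln(10/4) / ln(1.06/0.0735) = 0.9163 / 2.6687 = 0.3433
S_new/S_old = (A_new/A_old)^z = 0.24^0.3433 = exp(0.3433 × -1.4271) = 0.6126
Fraction lost = 1 − 0.6126 = 0.3874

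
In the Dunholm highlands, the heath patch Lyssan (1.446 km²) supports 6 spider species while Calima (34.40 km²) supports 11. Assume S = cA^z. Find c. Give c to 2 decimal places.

z = ln(S₂/S₁) / ln(A₂/A₁) = ln(11/6) / ln(34.4/1.446) = 0.6061 / 3.1693 = 0.1913
c = S₁ / A₁^z = 6 / 1.446^0.1913 = 6 / 1.073 = 5.591

5.59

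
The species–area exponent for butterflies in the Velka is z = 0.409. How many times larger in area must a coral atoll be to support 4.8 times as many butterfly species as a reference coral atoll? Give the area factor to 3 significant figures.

46.3

(A₂/A₁)^0.409 = 4.8, so A₂/A₁ = 4.8^(1/0.409) = 4.8^2.445
ln(A₂/A₁) = ln 4.8 / 0.409 = 1.5686 / 0.409 = 3.8352
A₂/A₁ = e^3.8352 ≈ 46.3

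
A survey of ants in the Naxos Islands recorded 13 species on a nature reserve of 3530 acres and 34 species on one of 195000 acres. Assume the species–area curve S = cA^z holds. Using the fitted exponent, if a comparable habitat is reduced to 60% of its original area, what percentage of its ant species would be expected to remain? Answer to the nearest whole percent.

z = ln(34/13) / ln(195000/3530) = 0.9614 / 4.0117 = 0.2397
S_new/S_old = (A_new/A_old)^z = 0.6^0.2397 = exp(0.2397 × -0.5108) = 0.8848

88%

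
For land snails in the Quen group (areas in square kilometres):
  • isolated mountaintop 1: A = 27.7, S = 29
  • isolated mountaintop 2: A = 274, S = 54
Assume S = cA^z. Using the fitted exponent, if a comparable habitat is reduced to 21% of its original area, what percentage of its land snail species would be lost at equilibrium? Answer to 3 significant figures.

34.5%

z = ln(54/29) / ln(274/27.7) = 0.6217 / 2.2917 = 0.2713
S_new/S_old = (A_new/A_old)^z = 0.21^0.2713 = exp(0.2713 × -1.5606) = 0.6548
Fraction lost = 1 − 0.6548 = 0.3452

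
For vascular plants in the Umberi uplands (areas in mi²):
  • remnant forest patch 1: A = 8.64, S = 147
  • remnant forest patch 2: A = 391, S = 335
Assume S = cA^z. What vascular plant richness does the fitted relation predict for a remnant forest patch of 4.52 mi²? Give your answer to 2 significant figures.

z = ln(335/147) / ln(391/8.64) = 0.8237 / 3.8123 = 0.2161
c = 147 / 8.64^0.2161 = 147 / 1.593 = 92.25
S₃ = 92.25 × 4.52^0.2161 = 92.25 × 1.385 ≈ 127.8

130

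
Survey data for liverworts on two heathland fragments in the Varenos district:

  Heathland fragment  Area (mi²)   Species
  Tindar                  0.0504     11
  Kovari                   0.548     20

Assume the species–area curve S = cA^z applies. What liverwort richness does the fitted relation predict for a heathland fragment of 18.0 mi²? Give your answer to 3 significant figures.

48.0

z = ln(20/11) / ln(0.548/0.0504) = 0.5978 / 2.3863 = 0.2505
c = 11 / 0.0504^0.2505 = 11 / 0.4731 = 23.25
S₃ = 23.25 × 18^0.2505 = 23.25 × 2.063 ≈ 47.97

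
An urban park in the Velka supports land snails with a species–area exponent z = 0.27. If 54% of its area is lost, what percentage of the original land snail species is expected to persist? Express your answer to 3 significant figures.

S_new/S_old = (A_new/A_old)^z = 0.46^0.27
= exp(0.27 × ln 0.46) = exp(0.27 × -0.7765) = exp(-0.2097) ≈ 0.8109

81.1%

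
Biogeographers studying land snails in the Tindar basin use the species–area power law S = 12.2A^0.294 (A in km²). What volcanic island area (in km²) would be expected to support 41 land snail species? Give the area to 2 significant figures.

62 km²

41 = 12.2 × A^0.294  ⇒  A^0.294 = 41/12.2 = 3.361
ln A = ln(3.361) / 0.294 = 1.2121 / 0.294 = 4.1229
A = e^4.1229 ≈ 61.74 km²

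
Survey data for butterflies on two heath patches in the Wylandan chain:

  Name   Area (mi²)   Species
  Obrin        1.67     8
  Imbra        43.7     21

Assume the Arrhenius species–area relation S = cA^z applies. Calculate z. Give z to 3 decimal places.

0.296

Taking logs: ln S = ln c + z ln A, so z = (ln S₂ − ln S₁)/(ln A₂ − ln A₁).
z = ln(21/8) / ln(43.7/1.67) = ln(2.625) / ln(26.17) = 0.9651 / 3.2645 = 0.2956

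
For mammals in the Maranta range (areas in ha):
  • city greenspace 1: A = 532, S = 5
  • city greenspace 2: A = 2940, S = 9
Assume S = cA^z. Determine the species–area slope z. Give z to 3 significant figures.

0.344

Taking logs: ln S = ln c + z ln A, so z = (ln S₂ − ln S₁)/(ln A₂ − ln A₁).
z = ln(9/5) / ln(2940/532) = ln(1.8) / ln(5.526) = 0.5878 / 1.7095 = 0.3438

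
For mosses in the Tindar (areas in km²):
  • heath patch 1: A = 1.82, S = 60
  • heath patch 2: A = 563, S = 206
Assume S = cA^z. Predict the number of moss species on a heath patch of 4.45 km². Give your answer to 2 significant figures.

73

z = ln(206/60) / ln(563/1.82) = 1.2335 / 5.7344 = 0.2151
c = 60 / 1.82^0.2151 = 60 / 1.137 = 52.75
S₃ = 52.75 × 4.45^0.2151 = 52.75 × 1.379 ≈ 72.72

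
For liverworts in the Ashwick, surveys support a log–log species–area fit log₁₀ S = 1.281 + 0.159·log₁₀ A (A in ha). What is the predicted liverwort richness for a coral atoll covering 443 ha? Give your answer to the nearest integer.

50 species

S = 19.1 × 443^0.159
ln S = ln 19.1 + 0.159 × ln 443 = 2.9496 + 0.159 × 6.0936 = 3.9185
S = e^3.9185 ≈ 50.32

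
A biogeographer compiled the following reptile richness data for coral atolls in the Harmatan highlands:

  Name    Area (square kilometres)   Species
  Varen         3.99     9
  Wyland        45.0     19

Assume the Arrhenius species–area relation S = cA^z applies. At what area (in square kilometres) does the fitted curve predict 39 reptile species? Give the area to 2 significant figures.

460 square kilometres

z = ln(19/9) / ln(45/3.99) = 0.7472 / 2.4229 = 0.3084
c = 9 / 3.99^0.3084 = 9 / 1.532 = 5.874
A = (39/5.874)^(1/0.3084) ⇒ ln A = ln(6.64)/0.3084 = 6.1384
A = e^6.1384 ≈ 463.3 square kilometres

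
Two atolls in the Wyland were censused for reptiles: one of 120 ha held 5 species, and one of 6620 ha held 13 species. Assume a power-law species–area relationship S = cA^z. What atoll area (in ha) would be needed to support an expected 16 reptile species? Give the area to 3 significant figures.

z = ln(13/5) / ln(6620/120) = 0.9555 / 4.0104 = 0.2383
c = 5 / 120^0.2383 = 5 / 3.129 = 1.598
A = (16/1.598)^(1/0.2383) ⇒ ln A = ln(10.01)/0.2383 = 9.6693
A = e^9.6693 ≈ 15825 ha

15800 ha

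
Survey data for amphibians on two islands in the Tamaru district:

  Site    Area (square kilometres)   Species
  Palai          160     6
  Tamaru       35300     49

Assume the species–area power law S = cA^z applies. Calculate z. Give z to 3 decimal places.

Taking logs: ln S = ln c + z ln A, so z = (ln S₂ − ln S₁)/(ln A₂ − ln A₁).
z = ln(49/6) / ln(35300/160) = ln(8.167) / ln(220.6) = 2.1001 / 5.3965 = 0.3892

0.389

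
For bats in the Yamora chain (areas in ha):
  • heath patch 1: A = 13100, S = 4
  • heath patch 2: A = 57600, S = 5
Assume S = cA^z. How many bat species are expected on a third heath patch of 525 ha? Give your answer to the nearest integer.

2

z = ln(5/4) / ln(57600/13100) = 0.2231 / 1.4809 = 0.1507
c = 4 / 13100^0.1507 = 4 / 4.172 = 0.9587
S₃ = 0.9587 × 525^0.1507 = 0.9587 × 2.57 ≈ 2.463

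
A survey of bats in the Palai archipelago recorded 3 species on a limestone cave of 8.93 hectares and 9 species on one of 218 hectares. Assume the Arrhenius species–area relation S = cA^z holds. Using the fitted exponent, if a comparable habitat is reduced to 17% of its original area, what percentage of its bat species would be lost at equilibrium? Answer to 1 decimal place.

z = ln(9/3) / ln(218/8.93) = 1.0986 / 3.1951 = 0.3438
S_new/S_old = (A_new/A_old)^z = 0.17^0.3438 = exp(0.3438 × -1.7720) = 0.5437
Fraction lost = 1 − 0.5437 = 0.4563

45.6%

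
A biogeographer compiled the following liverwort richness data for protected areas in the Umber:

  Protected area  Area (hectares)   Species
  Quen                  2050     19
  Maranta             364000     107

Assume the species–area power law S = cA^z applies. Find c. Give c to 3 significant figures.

z = ln(S₂/S₁) / ln(A₂/A₁) = ln(107/19) / ln(364000/2050) = 1.7284 / 5.1793 = 0.3337
c = S₁ / A₁^z = 19 / 2050^0.3337 = 19 / 12.74 = 1.491

1.49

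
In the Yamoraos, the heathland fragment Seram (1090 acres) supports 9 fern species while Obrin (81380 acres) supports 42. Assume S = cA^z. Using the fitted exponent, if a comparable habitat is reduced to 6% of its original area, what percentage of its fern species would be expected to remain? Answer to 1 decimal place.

z = ln(42/9) / ln(81380/1090) = 1.5404 / 4.3130 = 0.3572
S_new/S_old = (A_new/A_old)^z = 0.06^0.3572 = exp(0.3572 × -2.8134) = 0.3661

36.6%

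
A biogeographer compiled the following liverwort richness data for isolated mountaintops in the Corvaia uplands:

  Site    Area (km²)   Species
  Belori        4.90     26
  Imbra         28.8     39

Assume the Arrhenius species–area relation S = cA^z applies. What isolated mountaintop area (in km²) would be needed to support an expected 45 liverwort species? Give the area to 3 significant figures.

z = ln(39/26) / ln(28.8/4.9) = 0.4055 / 1.7711 = 0.2289
c = 26 / 4.9^0.2289 = 26 / 1.439 = 18.07
A = (45/18.07)^(1/0.2289) ⇒ ln A = ln(2.49)/0.2289 = 3.9855
A = e^3.9855 ≈ 53.81 km²

53.8 km²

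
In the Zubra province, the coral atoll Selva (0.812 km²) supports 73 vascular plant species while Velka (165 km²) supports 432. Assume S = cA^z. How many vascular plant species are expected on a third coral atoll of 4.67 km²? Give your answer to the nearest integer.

z = ln(432/73) / ln(165/0.812) = 1.7780 / 5.3142 = 0.3346
c = 73 / 0.812^0.3346 = 73 / 0.9327 = 78.27
S₃ = 78.27 × 4.67^0.3346 = 78.27 × 1.675 ≈ 131.1

131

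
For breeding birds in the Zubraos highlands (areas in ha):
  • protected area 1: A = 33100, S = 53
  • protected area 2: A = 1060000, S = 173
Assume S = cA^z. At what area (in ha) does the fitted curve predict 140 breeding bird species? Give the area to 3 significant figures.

z = ln(173/53) / ln(1060000/33100) = 1.1830 / 3.4665 = 0.3413
c = 53 / 33100^0.3413 = 53 / 34.87 = 1.52
A = (140/1.52)^(1/0.3413) ⇒ ln A = ln(92.11)/0.3413 = 13.2536
A = e^13.2536 ≈ 570115 ha

570000 ha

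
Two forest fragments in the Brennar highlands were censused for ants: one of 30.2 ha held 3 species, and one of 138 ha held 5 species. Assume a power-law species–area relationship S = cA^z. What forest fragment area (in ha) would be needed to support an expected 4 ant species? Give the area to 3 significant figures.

z = ln(5/3) / ln(138/30.2) = 0.5108 / 1.5194 = 0.3362
c = 3 / 30.2^0.3362 = 3 / 3.145 = 0.954
A = (4/0.954)^(1/0.3362) ⇒ ln A = ln(4.193)/0.3362 = 4.2635
A = e^4.2635 ≈ 71.06 ha

71.1 ha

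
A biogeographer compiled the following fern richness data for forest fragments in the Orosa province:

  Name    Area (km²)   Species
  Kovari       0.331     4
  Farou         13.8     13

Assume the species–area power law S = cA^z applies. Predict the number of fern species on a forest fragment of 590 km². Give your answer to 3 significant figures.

42.6

z = ln(13/4) / ln(13.8/0.331) = 1.1787 / 3.7303 = 0.3160
c = 4 / 0.331^0.3160 = 4 / 0.7051 = 5.673
S₃ = 5.673 × 590^0.3160 = 5.673 × 7.508 ≈ 42.59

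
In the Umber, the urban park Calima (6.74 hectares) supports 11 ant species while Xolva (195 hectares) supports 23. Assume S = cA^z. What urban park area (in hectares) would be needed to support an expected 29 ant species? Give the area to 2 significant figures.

z = ln(23/11) / ln(195/6.74) = 0.7376 / 3.3649 = 0.2192
c = 11 / 6.74^0.2192 = 11 / 1.519 = 7.24
A = (29/7.24)^(1/0.2192) ⇒ ln A = ln(4.005)/0.2192 = 6.3305
A = e^6.3305 ≈ 561.4 hectares

560 hectares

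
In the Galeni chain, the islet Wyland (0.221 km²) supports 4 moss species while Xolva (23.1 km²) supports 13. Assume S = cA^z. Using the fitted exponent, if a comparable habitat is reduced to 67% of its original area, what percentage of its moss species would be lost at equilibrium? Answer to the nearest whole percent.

10%

z = ln(13/4) / ln(23.1/0.221) = 1.1787 / 4.6494 = 0.2535
S_new/S_old = (A_new/A_old)^z = 0.67^0.2535 = exp(0.2535 × -0.4005) = 0.9035
Fraction lost = 1 − 0.9035 = 0.09654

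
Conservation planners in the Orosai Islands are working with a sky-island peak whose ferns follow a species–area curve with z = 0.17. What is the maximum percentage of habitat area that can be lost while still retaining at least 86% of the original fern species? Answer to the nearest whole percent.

Need (A_new/A_old)^0.17 = 0.86, so A_new/A_old = 0.86^(1/0.17) = 0.86^5.882
ln(A_new/A_old) = ln 0.86 / 0.17 = -0.1508 / 0.17 = -0.8872
A_new/A_old = e^-0.8872 ≈ 0.4118
Fraction that can be lost = 1 − 0.4118 = 0.5882

59%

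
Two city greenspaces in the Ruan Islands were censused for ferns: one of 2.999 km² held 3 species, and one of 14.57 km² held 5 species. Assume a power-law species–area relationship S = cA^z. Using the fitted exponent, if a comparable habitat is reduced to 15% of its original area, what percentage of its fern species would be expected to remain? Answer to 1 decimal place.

z = ln(5/3) / ln(14.57/2.999) = 0.5108 / 1.5807 = 0.3232
S_new/S_old = (A_new/A_old)^z = 0.15^0.3232 = exp(0.3232 × -1.8971) = 0.5417

54.2%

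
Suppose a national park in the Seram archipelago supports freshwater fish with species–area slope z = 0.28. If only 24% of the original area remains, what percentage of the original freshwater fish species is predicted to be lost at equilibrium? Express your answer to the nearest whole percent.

S_new/S_old = (A_new/A_old)^z = 0.24^0.28
= exp(0.28 × ln 0.24) = exp(0.28 × -1.4271) = exp(-0.3996) ≈ 0.6706
Fraction lost = 1 − 0.6706 = 0.3294

33%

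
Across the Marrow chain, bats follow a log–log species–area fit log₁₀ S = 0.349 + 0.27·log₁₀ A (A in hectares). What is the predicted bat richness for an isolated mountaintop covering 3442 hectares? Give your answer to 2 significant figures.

20

S = 2.234 × 3442^0.27 = 2.234 × 9.014 ≈ 20.13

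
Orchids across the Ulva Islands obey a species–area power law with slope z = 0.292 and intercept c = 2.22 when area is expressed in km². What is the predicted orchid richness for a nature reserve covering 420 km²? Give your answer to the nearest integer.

S = 2.22 × 420^0.292
ln S = ln 2.22 + 0.292 × ln 420 = 0.7975 + 0.292 × 6.0403 = 2.5613
S = e^2.5613 ≈ 12.95

13 species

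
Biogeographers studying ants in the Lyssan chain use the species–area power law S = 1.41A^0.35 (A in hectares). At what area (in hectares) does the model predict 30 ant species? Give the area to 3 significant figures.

30 = 1.41 × A^0.35  ⇒  A^0.35 = 30/1.41 = 21.28
ln A = ln(21.28) / 0.35 = 3.0576 / 0.35 = 8.7360
A = e^8.7360 ≈ 6223 hectares

6220 hectares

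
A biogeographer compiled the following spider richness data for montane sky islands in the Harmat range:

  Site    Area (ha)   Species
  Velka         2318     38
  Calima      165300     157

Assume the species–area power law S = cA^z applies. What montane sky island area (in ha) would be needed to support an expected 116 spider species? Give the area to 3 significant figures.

66500 ha

z = ln(157/38) / ln(165300/2318) = 1.4187 / 4.2671 = 0.3325
c = 38 / 2318^0.3325 = 38 / 13.15 = 2.891
A = (116/2.891)^(1/0.3325) ⇒ ln A = ln(40.13)/0.3325 = 11.1052
A = e^11.1052 ≈ 66515 ha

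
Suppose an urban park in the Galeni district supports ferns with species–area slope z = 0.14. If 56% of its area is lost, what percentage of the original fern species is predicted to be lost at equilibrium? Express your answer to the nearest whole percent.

11%

S_new/S_old = (A_new/A_old)^z = 0.44^0.14
= exp(0.14 × ln 0.44) = exp(0.14 × -0.8210) = exp(-0.1149) ≈ 0.8914
Fraction lost = 1 − 0.8914 = 0.1086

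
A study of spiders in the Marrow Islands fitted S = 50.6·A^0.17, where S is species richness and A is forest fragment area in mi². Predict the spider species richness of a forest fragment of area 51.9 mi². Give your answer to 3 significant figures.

S = 50.6 × 51.9^0.17 = 50.6 × 1.957 ≈ 99.02

99.0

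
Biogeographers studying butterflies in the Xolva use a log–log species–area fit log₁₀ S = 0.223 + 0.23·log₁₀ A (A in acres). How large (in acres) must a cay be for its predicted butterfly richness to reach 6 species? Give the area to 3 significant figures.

6 = 1.671 × A^0.23  ⇒  A^0.23 = 6/1.671 = 3.59
ln A = ln(3.59) / 0.23 = 1.2783 / 0.23 = 5.5578
A = e^5.5578 ≈ 259.2 acres

259 acres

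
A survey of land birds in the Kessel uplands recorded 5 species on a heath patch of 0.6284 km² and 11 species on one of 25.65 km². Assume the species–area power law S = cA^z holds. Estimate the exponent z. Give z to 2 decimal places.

Taking logs: ln S = ln c + z ln A, so z = (ln S₂ − ln S₁)/(ln A₂ − ln A₁).
z = ln(11/5) / ln(25.65/0.6284) = ln(2.2) / ln(40.82) = 0.7885 / 3.7091 = 0.2126

0.21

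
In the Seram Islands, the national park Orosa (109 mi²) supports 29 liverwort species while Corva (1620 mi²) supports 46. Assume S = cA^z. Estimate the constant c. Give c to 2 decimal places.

z = ln(S₂/S₁) / ln(A₂/A₁) = ln(46/29) / ln(1620/109) = 0.4613 / 2.6988 = 0.1709
c = S₁ / A₁^z = 29 / 109^0.1709 = 29 / 2.23 = 13.01

13.01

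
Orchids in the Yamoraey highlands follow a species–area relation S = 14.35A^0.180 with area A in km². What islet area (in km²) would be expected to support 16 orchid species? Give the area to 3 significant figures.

1.83 km²

16 = 14.35 × A^0.18  ⇒  A^0.18 = 16/14.35 = 1.115
ln A = ln(1.115) / 0.18 = 0.1088 / 0.18 = 0.6047
A = e^0.6047 ≈ 1.831 km²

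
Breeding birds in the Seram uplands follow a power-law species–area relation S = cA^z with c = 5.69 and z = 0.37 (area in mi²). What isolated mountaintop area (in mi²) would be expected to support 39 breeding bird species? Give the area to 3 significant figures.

182 mi²

39 = 5.69 × A^0.37  ⇒  A^0.37 = 39/5.69 = 6.854
ln A = ln(6.854) / 0.37 = 1.9249 / 0.37 = 5.2023
A = e^5.2023 ≈ 181.7 mi²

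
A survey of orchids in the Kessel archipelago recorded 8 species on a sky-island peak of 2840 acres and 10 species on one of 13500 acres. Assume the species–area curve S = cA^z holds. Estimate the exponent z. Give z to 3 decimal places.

Taking logs: ln S = ln c + z ln A, so z = (ln S₂ − ln S₁)/(ln A₂ − ln A₁).
z = ln(10/8) / ln(13500/2840) = ln(1.25) / ln(4.754) = 0.2231 / 1.5589 = 0.1431

0.143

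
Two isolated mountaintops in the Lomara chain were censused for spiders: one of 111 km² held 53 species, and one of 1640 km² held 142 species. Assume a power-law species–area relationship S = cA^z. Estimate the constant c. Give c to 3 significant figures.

9.46

z = ln(S₂/S₁) / ln(A₂/A₁) = ln(142/53) / ln(1640/111) = 0.9855 / 2.6929 = 0.3660
c = S₁ / A₁^z = 53 / 111^0.3660 = 53 / 5.604 = 9.457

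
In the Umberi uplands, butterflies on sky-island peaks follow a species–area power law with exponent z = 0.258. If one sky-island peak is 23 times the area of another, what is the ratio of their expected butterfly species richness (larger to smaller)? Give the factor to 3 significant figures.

2.25

S₂/S₁ = (A₂/A₁)^z = 23^0.258
ln(S₂/S₁) = 0.258 × ln 23 = 0.258 × 3.1355 = 0.8090
S₂/S₁ = e^0.8090 ≈ 2.246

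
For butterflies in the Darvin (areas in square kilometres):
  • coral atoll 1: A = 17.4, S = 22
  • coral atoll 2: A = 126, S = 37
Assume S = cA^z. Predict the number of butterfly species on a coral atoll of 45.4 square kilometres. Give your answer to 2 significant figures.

z = ln(37/22) / ln(126/17.4) = 0.5199 / 1.9798 = 0.2626
c = 22 / 17.4^0.2626 = 22 / 2.117 = 10.39
S₃ = 10.39 × 45.4^0.2626 = 10.39 × 2.723 ≈ 28.3

28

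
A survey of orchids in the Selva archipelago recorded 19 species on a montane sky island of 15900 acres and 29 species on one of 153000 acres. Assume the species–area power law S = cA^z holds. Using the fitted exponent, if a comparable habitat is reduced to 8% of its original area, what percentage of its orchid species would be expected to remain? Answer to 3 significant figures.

62.4%

z = ln(29/19) / ln(153000/15900) = 0.4229 / 2.2641 = 0.1868
S_new/S_old = (A_new/A_old)^z = 0.08^0.1868 = exp(0.1868 × -2.5257) = 0.6239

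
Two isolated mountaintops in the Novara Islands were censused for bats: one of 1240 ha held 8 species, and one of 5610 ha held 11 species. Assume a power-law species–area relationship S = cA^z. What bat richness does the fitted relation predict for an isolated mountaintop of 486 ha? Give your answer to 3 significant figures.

6.57

z = ln(11/8) / ln(5610/1240) = 0.3185 / 1.5094 = 0.2110
c = 8 / 1240^0.2110 = 8 / 4.494 = 1.78
S₃ = 1.78 × 486^0.2110 = 1.78 × 3.688 ≈ 6.566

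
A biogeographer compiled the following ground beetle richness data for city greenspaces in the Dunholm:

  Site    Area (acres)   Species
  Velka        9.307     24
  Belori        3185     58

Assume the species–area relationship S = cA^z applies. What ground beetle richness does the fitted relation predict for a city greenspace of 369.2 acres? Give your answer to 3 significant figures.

z = ln(58/24) / ln(3185/9.307) = 0.8824 / 5.8354 = 0.1512
c = 24 / 9.307^0.1512 = 24 / 1.401 = 17.13
S₃ = 17.13 × 369.2^0.1512 = 17.13 × 2.445 ≈ 41.87

41.9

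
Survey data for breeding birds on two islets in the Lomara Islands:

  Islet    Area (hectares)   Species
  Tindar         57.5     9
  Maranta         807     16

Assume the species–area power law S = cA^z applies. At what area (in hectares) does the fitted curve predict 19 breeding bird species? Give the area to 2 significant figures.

1800 hectares

z = ln(16/9) / ln(807/57.5) = 0.5754 / 2.6415 = 0.2178
c = 9 / 57.5^0.2178 = 9 / 2.417 = 3.724
A = (19/3.724)^(1/0.2178) ⇒ ln A = ln(5.103)/0.2178 = 7.4823
A = e^7.4823 ≈ 1776 hectares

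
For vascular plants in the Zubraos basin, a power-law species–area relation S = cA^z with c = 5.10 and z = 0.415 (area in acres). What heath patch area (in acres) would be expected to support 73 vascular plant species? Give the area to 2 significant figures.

610 acres

73 = 5.1 × A^0.415  ⇒  A^0.415 = 73/5.1 = 14.31
ln A = ln(14.31) / 0.415 = 2.6612 / 0.415 = 6.4126
A = e^6.4126 ≈ 609.5 acres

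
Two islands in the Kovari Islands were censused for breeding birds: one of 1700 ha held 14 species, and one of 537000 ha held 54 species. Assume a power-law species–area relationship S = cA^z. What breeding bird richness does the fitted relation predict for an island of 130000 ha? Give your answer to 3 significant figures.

38.7

z = ln(54/14) / ln(537000/1700) = 1.3499 / 5.7554 = 0.2346
c = 14 / 1700^0.2346 = 14 / 5.724 = 2.446
S₃ = 2.446 × 130000^0.2346 = 2.446 × 15.83 ≈ 38.72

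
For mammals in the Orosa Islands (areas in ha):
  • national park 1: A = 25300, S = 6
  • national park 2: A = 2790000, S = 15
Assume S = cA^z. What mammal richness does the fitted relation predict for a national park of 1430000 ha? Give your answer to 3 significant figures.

13.2

z = ln(15/6) / ln(2790000/25300) = 0.9163 / 4.7030 = 0.1948
c = 6 / 25300^0.1948 = 6 / 7.209 = 0.8323
S₃ = 0.8323 × 1430000^0.1948 = 0.8323 × 15.82 ≈ 13.17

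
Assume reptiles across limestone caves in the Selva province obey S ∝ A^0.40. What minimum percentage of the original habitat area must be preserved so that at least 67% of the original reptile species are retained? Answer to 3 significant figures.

Need (A_new/A_old)^0.4 = 0.67, so A_new/A_old = 0.67^(1/0.4) = 0.67^2.5
ln(A_new/A_old) = ln 0.67 / 0.4 = -0.4005 / 0.4 = -1.0012
A_new/A_old = e^-1.0012 ≈ 0.3674

36.7%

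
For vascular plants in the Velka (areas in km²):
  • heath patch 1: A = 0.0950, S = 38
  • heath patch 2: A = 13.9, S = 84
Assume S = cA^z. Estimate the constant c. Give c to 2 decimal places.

55.26

z = ln(S₂/S₁) / ln(A₂/A₁) = ln(84/38) / ln(13.9/0.095) = 0.7932 / 4.9858 = 0.1591
c = S₁ / A₁^z = 38 / 0.095^0.1591 = 38 / 0.6876 = 55.26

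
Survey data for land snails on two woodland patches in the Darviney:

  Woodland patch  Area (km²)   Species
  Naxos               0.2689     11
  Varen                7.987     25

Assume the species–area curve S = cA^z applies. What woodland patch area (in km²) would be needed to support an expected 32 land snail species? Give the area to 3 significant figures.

22.1 km²

z = ln(25/11) / ln(7.987/0.2689) = 0.8210 / 3.3912 = 0.2421
c = 11 / 0.2689^0.2421 = 11 / 0.7276 = 15.12
A = (32/15.12)^(1/0.2421) ⇒ ln A = ln(2.117)/0.2421 = 3.0975
A = e^3.0975 ≈ 22.14 km²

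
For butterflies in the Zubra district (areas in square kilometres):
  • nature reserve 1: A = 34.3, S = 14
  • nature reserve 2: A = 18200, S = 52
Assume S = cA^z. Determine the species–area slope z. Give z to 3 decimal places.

Taking logs: ln S = ln c + z ln A, so z = (ln S₂ − ln S₁)/(ln A₂ − ln A₁).
z = ln(52/14) / ln(18200/34.3) = ln(3.714) / ln(530.6) = 1.3122 / 6.2740 = 0.2091

0.209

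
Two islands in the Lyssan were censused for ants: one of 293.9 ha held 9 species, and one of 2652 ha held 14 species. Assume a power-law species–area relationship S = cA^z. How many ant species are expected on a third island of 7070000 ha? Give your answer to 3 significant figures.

z = ln(14/9) / ln(2652/293.9) = 0.4418 / 2.1998 = 0.2008
c = 9 / 293.9^0.2008 = 9 / 3.131 = 2.874
S₃ = 2.874 × 7070000^0.2008 = 2.874 × 23.75 ≈ 68.27

68.3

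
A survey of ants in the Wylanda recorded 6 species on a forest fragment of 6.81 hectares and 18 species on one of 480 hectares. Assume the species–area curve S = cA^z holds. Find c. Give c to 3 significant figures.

3.66

z = ln(S₂/S₁) / ln(A₂/A₁) = ln(18/6) / ln(480/6.81) = 1.0986 / 4.2554 = 0.2582
c = S₁ / A₁^z = 6 / 6.81^0.2582 = 6 / 1.641 = 3.656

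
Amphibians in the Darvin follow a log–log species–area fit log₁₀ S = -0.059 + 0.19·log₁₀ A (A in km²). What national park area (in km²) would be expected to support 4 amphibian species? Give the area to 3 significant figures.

4 = 0.873 × A^0.19  ⇒  A^0.19 = 4/0.873 = 4.582
ln A = ln(4.582) / 0.19 = 1.5221 / 0.19 = 8.0113
A = e^8.0113 ≈ 3015 km²

3010 km²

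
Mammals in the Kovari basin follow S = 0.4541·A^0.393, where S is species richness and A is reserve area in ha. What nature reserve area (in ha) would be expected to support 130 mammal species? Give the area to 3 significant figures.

130 = 0.4541 × A^0.393  ⇒  A^0.393 = 130/0.4541 = 286.3
ln A = ln(286.3) / 0.393 = 5.6570 / 0.393 = 14.3943
A = e^14.3943 ≈ 1783934 ha

1780000 ha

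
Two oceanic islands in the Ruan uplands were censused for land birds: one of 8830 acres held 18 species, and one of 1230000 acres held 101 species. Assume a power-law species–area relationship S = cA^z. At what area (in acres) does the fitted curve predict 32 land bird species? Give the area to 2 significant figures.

46000 acres

z = ln(101/18) / ln(1230000/8830) = 1.7247 / 4.9366 = 0.3494
c = 18 / 8830^0.3494 = 18 / 23.91 = 0.7527
A = (32/0.7527)^(1/0.3494) ⇒ ln A = ln(42.51)/0.3494 = 10.7327
A = e^10.7327 ≈ 45832 acres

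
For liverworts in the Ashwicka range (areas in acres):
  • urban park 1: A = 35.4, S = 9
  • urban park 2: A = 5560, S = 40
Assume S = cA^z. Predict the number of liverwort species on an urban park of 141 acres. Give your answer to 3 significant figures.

z = ln(40/9) / ln(5560/35.4) = 1.4917 / 5.0566 = 0.2950
c = 9 / 35.4^0.2950 = 9 / 2.864 = 3.143
S₃ = 3.143 × 141^0.2950 = 3.143 × 4.305 ≈ 13.53

13.5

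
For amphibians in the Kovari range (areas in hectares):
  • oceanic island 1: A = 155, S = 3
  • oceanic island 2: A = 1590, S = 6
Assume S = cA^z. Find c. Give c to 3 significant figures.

0.668

z = ln(S₂/S₁) / ln(A₂/A₁) = ln(6/3) / ln(1590/155) = 0.6931 / 2.3281 = 0.2977
c = S₁ / A₁^z = 3 / 155^0.2977 = 3 / 4.489 = 0.6683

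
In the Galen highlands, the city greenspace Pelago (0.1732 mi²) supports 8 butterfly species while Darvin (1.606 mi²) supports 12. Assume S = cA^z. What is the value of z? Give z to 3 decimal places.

0.182

Taking logs: ln S = ln c + z ln A, so z = (ln S₂ − ln S₁)/(ln A₂ − ln A₁).
z = ln(12/8) / ln(1.606/0.1732) = ln(1.5) / ln(9.273) = 0.4055 / 2.2271 = 0.1821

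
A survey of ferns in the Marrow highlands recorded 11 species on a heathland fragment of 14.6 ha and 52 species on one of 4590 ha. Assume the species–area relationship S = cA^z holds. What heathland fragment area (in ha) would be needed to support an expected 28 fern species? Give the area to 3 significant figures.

464 ha

z = ln(52/11) / ln(4590/14.6) = 1.5533 / 5.7506 = 0.2701
c = 11 / 14.6^0.2701 = 11 / 2.063 = 5.332
A = (28/5.332)^(1/0.2701) ⇒ ln A = ln(5.251)/0.2701 = 6.1399
A = e^6.1399 ≈ 464 ha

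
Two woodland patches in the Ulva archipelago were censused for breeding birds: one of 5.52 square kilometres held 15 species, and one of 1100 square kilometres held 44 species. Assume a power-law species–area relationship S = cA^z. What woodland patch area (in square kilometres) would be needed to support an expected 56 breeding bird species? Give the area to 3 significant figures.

z = ln(44/15) / ln(1100/5.52) = 1.0761 / 5.2947 = 0.2032
c = 15 / 5.52^0.2032 = 15 / 1.415 = 10.6
A = (56/10.6)^(1/0.2032) ⇒ ln A = ln(5.283)/0.2032 = 8.1896
A = e^8.1896 ≈ 3603 square kilometres

3600 square kilometres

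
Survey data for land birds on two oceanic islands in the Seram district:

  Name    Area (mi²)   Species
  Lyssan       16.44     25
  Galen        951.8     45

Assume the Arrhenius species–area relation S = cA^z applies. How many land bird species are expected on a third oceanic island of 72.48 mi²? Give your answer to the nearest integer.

31

z = ln(45/25) / ln(951.8/16.44) = 0.5878 / 4.0586 = 0.1448
c = 25 / 16.44^0.1448 = 25 / 1.5 = 16.67
S₃ = 16.67 × 72.48^0.1448 = 16.67 × 1.86 ≈ 30.99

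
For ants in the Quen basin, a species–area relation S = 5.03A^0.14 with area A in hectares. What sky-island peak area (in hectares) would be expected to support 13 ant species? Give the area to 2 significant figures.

13 = 5.03 × A^0.14  ⇒  A^0.14 = 13/5.03 = 2.584
ln A = ln(2.584) / 0.14 = 0.9495 / 0.14 = 6.7824
A = e^6.7824 ≈ 882.1 hectares

880 hectares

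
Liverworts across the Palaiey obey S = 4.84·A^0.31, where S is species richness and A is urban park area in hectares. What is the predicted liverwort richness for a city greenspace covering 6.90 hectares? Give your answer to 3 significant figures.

8.81

S = 4.84 × 6.9^0.31
ln S = ln 4.84 + 0.31 × ln 6.9 = 1.5769 + 0.31 × 1.9315 = 2.1757
S = e^2.1757 ≈ 8.808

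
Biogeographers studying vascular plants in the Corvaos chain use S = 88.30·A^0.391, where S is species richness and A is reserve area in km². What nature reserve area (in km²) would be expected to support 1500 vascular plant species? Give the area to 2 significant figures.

1500 = 88.3 × A^0.391  ⇒  A^0.391 = 1500/88.3 = 16.99
ln A = ln(16.99) / 0.391 = 2.8325 / 0.391 = 7.2442
A = e^7.2442 ≈ 1400 km²

1400 km²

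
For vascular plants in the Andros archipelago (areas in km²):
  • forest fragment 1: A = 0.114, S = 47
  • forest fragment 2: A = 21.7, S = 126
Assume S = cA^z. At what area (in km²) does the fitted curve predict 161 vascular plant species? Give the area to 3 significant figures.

z = ln(126/47) / ln(21.7/0.114) = 0.9861 / 5.2489 = 0.1879
c = 47 / 0.114^0.1879 = 47 / 0.665 = 70.68
A = (161/70.68)^(1/0.1879) ⇒ ln A = ln(2.278)/0.1879 = 4.3820
A = e^4.3820 ≈ 80 km²

80.0 km²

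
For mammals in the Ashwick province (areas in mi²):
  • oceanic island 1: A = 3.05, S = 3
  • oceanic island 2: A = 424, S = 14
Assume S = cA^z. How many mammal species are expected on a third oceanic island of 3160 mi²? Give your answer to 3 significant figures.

26.2

z = ln(14/3) / ln(424/3.05) = 1.5404 / 4.9346 = 0.3122
c = 3 / 3.05^0.3122 = 3 / 1.416 = 2.118
S₃ = 2.118 × 3160^0.3122 = 2.118 × 12.37 ≈ 26.21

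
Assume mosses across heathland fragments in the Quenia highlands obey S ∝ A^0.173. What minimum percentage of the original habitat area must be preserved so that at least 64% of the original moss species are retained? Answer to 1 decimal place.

7.6%

Need (A_new/A_old)^0.173 = 0.64, so A_new/A_old = 0.64^(1/0.173) = 0.64^5.78
ln(A_new/A_old) = ln 0.64 / 0.173 = -0.4463 / 0.173 = -2.5797
A_new/A_old = e^-2.5797 ≈ 0.0758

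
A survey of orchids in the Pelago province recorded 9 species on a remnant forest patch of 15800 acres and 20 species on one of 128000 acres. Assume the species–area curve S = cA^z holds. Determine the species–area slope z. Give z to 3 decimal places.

Taking logs: ln S = ln c + z ln A, so z = (ln S₂ − ln S₁)/(ln A₂ − ln A₁).
z = ln(20/9) / ln(128000/15800) = ln(2.222) / ln(8.101) = 0.7985 / 2.0920 = 0.3817

0.382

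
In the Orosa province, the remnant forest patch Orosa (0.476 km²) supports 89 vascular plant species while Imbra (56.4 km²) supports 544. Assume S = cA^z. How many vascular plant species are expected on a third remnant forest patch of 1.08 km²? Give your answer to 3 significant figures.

121

z = ln(544/89) / ln(56.4/0.476) = 1.8103 / 4.7748 = 0.3791
c = 89 / 0.476^0.3791 = 89 / 0.7547 = 117.9
S₃ = 117.9 × 1.08^0.3791 = 117.9 × 1.03 ≈ 121.4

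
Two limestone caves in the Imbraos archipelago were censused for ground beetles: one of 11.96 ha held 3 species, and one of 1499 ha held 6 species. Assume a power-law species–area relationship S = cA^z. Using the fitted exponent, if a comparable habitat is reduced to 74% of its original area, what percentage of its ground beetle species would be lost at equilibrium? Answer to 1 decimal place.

4.2%

z = ln(6/3) / ln(1499/11.96) = 0.6931 / 4.8310 = 0.1435
S_new/S_old = (A_new/A_old)^z = 0.74^0.1435 = exp(0.1435 × -0.3011) = 0.9577
Fraction lost = 1 − 0.9577 = 0.04228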